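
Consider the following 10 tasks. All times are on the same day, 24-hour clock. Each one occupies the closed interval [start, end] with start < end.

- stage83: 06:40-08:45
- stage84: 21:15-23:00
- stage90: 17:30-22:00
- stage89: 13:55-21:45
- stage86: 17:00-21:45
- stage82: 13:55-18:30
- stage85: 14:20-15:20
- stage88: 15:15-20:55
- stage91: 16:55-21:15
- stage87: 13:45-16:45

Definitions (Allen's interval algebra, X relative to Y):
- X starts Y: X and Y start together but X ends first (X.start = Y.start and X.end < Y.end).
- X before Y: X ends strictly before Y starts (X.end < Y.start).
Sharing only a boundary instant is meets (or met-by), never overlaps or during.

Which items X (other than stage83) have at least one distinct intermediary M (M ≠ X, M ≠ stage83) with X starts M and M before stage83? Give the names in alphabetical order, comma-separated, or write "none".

Target stage83 = [06:40, 08:45].
Intermediaries M with M before stage83: none.
Union: none.

none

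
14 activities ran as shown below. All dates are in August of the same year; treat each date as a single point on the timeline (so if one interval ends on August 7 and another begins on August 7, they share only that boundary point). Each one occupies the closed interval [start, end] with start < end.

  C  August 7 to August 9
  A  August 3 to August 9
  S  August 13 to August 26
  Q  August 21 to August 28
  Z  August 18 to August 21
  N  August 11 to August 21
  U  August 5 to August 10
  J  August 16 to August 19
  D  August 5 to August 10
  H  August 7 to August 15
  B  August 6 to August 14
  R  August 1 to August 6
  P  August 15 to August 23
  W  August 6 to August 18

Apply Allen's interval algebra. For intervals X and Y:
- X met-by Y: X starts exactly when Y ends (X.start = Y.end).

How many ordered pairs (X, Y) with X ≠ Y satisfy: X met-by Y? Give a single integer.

6

Checking all 182 ordered pairs for relation 'met-by'; matching pairs in alphabetical order:
(B, R): B met-by R ✓
(P, H): P met-by H ✓
(Q, N): Q met-by N ✓
(Q, Z): Q met-by Z ✓
(W, R): W met-by R ✓
(Z, W): Z met-by W ✓
Count: 6.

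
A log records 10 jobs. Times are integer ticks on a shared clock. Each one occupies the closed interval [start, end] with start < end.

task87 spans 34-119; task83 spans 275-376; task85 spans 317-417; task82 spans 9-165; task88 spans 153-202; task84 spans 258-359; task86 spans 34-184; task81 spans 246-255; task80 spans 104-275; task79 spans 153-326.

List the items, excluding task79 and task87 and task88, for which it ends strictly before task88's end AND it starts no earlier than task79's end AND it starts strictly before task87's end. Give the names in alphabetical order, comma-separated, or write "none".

Conditions: its end is strictly before task88's end (X.end < 202) AND its start is no earlier than task79's end (X.start >= 326) AND its start is strictly before task87's end (X.start < 119).
task80: end 275 < 202? ✗; start 104 >= 326? ✗; start 104 < 119? ✓ → no.
task81: end 255 < 202? ✗; start 246 >= 326? ✗; start 246 < 119? ✗ → no.
task82: end 165 < 202? ✓; start 9 >= 326? ✗; start 9 < 119? ✓ → no.
task83: end 376 < 202? ✗; start 275 >= 326? ✗; start 275 < 119? ✗ → no.
task84: end 359 < 202? ✗; start 258 >= 326? ✗; start 258 < 119? ✗ → no.
task85: end 417 < 202? ✗; start 317 >= 326? ✗; start 317 < 119? ✗ → no.
task86: end 184 < 202? ✓; start 34 >= 326? ✗; start 34 < 119? ✓ → no.
Result: none.

none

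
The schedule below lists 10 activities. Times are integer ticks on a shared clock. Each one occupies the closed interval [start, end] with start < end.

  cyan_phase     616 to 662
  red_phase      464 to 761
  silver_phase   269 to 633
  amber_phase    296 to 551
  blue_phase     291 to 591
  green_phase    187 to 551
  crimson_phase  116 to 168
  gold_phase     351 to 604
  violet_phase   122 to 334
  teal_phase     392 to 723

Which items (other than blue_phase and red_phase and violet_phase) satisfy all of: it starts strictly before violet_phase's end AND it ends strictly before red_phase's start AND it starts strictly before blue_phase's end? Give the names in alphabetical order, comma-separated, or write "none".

Conditions: its start is strictly before violet_phase's end (X.start < 334) AND its end is strictly before red_phase's start (X.end < 464) AND its start is strictly before blue_phase's end (X.start < 591).
amber_phase: start 296 < 334? ✓; end 551 < 464? ✗; start 296 < 591? ✓ → no.
crimson_phase: start 116 < 334? ✓; end 168 < 464? ✓; start 116 < 591? ✓ → yes.
cyan_phase: start 616 < 334? ✗; end 662 < 464? ✗; start 616 < 591? ✗ → no.
gold_phase: start 351 < 334? ✗; end 604 < 464? ✗; start 351 < 591? ✓ → no.
green_phase: start 187 < 334? ✓; end 551 < 464? ✗; start 187 < 591? ✓ → no.
silver_phase: start 269 < 334? ✓; end 633 < 464? ✗; start 269 < 591? ✓ → no.
teal_phase: start 392 < 334? ✗; end 723 < 464? ✗; start 392 < 591? ✓ → no.
Result: crimson_phase.

crimson_phase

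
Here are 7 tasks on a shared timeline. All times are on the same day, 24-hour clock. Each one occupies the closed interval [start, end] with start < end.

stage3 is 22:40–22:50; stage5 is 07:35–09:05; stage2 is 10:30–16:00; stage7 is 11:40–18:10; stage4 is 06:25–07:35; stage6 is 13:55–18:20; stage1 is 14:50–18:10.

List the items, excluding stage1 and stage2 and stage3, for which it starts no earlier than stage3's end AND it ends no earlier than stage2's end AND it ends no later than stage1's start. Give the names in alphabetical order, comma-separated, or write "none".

Conditions: its start is no earlier than stage3's end (X.start >= 22:50) AND its end is no earlier than stage2's end (X.end >= 16:00) AND its end is no later than stage1's start (X.end <= 14:50).
stage4: start 06:25 >= 22:50? ✗; end 07:35 >= 16:00? ✗; end 07:35 <= 14:50? ✓ → no.
stage5: start 07:35 >= 22:50? ✗; end 09:05 >= 16:00? ✗; end 09:05 <= 14:50? ✓ → no.
stage6: start 13:55 >= 22:50? ✗; end 18:20 >= 16:00? ✓; end 18:20 <= 14:50? ✗ → no.
stage7: start 11:40 >= 22:50? ✗; end 18:10 >= 16:00? ✓; end 18:10 <= 14:50? ✗ → no.
Result: none.

none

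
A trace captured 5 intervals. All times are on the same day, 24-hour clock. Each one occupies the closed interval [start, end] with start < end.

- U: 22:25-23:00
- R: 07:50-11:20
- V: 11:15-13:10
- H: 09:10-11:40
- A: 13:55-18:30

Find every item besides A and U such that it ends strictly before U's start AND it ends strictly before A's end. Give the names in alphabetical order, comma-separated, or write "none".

H, R, V

Conditions: its end is strictly before U's start (X.end < 22:25) AND its end is strictly before A's end (X.end < 18:30).
H: end 11:40 < 22:25? ✓; end 11:40 < 18:30? ✓ → yes.
R: end 11:20 < 22:25? ✓; end 11:20 < 18:30? ✓ → yes.
V: end 13:10 < 22:25? ✓; end 13:10 < 18:30? ✓ → yes.
Result: H, R, V.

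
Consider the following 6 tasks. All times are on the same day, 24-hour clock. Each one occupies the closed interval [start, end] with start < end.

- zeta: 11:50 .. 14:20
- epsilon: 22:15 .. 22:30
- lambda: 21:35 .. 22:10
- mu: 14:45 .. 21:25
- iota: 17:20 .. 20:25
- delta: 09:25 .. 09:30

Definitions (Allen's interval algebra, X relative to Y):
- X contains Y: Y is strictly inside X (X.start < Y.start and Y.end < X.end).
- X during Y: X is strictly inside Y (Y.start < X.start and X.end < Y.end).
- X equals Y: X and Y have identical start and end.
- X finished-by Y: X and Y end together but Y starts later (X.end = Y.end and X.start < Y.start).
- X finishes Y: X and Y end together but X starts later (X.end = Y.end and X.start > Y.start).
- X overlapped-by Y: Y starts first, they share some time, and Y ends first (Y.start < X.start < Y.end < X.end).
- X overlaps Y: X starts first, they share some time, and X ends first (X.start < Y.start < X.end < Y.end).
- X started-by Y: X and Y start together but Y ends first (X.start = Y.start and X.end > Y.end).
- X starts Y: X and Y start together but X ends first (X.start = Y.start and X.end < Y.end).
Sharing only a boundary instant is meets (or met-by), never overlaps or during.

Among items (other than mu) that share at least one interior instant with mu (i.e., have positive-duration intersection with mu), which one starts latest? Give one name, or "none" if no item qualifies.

iota

Target mu = [14:45, 21:25].
delta [09:25, 09:30] → before → excluded.
epsilon [22:15, 22:30] → after → excluded.
iota [17:20, 20:25] → during → candidate.
lambda [21:35, 22:10] → after → excluded.
zeta [11:50, 14:20] → before → excluded.
Among candidates, latest start is 17:20 → iota.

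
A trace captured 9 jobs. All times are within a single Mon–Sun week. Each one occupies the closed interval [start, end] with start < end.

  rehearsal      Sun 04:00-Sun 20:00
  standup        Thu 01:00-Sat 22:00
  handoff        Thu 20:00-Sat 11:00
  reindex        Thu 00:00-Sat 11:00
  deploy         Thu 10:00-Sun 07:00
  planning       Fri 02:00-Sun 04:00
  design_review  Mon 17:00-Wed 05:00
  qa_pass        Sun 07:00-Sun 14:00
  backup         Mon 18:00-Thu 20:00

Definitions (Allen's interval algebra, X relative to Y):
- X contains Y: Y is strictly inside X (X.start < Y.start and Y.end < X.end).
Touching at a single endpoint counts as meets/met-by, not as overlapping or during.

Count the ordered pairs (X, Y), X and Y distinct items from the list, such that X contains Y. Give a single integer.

Checking all 72 ordered pairs for relation 'contains'; matching pairs in alphabetical order:
(deploy, handoff): deploy contains handoff ✓
(deploy, planning): deploy contains planning ✓
(rehearsal, qa_pass): rehearsal contains qa_pass ✓
(standup, handoff): standup contains handoff ✓
Count: 4.

4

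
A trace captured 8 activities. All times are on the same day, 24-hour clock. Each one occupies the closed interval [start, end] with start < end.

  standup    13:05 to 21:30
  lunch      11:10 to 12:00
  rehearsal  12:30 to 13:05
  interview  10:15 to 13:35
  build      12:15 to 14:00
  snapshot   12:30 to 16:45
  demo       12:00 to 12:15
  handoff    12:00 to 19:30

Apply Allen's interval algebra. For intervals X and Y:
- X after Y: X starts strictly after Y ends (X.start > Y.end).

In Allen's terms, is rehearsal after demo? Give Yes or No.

Yes

rehearsal = [12:30, 13:05], demo = [12:00, 12:15].
Actual relation of rehearsal to demo: after.
Asked whether 'after' holds → Yes.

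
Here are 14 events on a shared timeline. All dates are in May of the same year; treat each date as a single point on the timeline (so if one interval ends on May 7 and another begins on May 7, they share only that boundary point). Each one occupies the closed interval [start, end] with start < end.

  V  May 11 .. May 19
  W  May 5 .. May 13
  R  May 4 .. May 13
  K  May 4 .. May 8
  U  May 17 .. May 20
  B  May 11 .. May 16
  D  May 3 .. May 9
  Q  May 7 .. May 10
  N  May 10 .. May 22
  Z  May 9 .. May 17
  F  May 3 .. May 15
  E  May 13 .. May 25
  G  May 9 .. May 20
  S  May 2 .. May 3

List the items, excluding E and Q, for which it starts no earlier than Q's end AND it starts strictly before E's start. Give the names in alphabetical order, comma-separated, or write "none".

Conditions: its start is no earlier than Q's end (X.start >= May 10) AND its start is strictly before E's start (X.start < May 13).
B: start May 11 >= May 10? ✓; start May 11 < May 13? ✓ → yes.
D: start May 3 >= May 10? ✗; start May 3 < May 13? ✓ → no.
F: start May 3 >= May 10? ✗; start May 3 < May 13? ✓ → no.
G: start May 9 >= May 10? ✗; start May 9 < May 13? ✓ → no.
K: start May 4 >= May 10? ✗; start May 4 < May 13? ✓ → no.
N: start May 10 >= May 10? ✓; start May 10 < May 13? ✓ → yes.
R: start May 4 >= May 10? ✗; start May 4 < May 13? ✓ → no.
S: start May 2 >= May 10? ✗; start May 2 < May 13? ✓ → no.
U: start May 17 >= May 10? ✓; start May 17 < May 13? ✗ → no.
V: start May 11 >= May 10? ✓; start May 11 < May 13? ✓ → yes.
W: start May 5 >= May 10? ✗; start May 5 < May 13? ✓ → no.
Z: start May 9 >= May 10? ✗; start May 9 < May 13? ✓ → no.
Result: B, N, V.

B, N, V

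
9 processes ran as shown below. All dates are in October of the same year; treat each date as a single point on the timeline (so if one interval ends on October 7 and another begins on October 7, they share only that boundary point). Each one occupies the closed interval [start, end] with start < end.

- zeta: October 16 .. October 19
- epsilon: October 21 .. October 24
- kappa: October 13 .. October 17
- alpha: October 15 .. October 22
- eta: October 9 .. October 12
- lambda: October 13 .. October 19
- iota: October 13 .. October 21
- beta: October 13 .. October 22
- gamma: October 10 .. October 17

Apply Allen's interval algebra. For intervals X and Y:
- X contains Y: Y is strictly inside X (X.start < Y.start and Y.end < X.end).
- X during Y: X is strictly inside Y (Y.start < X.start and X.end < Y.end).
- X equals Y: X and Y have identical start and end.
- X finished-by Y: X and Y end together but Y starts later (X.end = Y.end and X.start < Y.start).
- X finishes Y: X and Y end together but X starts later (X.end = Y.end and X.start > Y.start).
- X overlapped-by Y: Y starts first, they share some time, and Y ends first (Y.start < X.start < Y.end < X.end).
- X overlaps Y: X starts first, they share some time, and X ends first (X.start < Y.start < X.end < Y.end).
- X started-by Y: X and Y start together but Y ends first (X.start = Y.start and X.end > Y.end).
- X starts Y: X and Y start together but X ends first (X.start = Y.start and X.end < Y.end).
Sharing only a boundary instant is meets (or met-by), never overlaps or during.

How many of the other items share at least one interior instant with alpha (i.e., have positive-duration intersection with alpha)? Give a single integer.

7

Target alpha = [October 15, October 22].
beta [October 13, October 22] → finished-by → counts.
epsilon [October 21, October 24] → overlapped-by → counts.
eta [October 9, October 12] → before → no.
gamma [October 10, October 17] → overlaps → counts.
iota [October 13, October 21] → overlaps → counts.
kappa [October 13, October 17] → overlaps → counts.
lambda [October 13, October 19] → overlaps → counts.
zeta [October 16, October 19] → during → counts.
Total: 7.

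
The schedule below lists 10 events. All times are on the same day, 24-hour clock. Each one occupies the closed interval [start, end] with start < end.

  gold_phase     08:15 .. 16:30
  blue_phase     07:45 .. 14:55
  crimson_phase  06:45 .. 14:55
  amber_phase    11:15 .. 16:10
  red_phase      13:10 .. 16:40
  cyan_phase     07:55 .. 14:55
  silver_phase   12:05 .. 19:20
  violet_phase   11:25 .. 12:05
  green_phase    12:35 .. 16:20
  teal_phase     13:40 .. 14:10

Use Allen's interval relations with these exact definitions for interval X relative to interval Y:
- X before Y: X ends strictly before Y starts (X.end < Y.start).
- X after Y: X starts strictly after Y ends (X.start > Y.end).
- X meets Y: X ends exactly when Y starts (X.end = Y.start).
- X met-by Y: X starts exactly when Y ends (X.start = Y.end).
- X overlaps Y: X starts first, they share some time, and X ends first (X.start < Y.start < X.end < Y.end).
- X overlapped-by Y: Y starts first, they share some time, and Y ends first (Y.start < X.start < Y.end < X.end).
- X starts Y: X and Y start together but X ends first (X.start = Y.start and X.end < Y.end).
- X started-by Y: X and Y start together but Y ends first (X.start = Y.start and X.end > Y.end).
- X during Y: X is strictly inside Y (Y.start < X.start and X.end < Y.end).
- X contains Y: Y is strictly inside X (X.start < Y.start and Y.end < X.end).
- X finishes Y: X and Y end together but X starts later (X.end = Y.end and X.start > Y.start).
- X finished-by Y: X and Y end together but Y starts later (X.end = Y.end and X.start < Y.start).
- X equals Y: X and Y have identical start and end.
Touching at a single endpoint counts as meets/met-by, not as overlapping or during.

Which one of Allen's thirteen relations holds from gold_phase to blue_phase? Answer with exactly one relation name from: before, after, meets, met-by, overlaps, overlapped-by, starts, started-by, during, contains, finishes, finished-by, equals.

gold_phase = [08:15, 16:30]; blue_phase = [07:45, 14:55].
Compare endpoints: gold_phase.start > blue_phase.start, gold_phase.start < blue_phase.end, gold_phase.end > blue_phase.start, gold_phase.end > blue_phase.end.
That pattern is 'overlapped-by'.

overlapped-by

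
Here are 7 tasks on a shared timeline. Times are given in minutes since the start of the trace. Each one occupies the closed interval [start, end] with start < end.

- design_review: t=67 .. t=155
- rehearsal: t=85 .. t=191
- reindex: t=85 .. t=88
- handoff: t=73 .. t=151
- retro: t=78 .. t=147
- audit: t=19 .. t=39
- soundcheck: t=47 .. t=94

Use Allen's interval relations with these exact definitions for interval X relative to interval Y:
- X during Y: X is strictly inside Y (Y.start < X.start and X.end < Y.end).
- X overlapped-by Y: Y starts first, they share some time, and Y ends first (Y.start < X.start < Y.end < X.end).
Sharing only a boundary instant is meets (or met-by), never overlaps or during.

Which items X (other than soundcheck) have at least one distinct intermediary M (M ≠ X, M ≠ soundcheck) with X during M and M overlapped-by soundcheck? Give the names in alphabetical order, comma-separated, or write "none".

Target soundcheck = [t=47, t=94].
Intermediaries M with M overlapped-by soundcheck: design_review, handoff, rehearsal, retro.
Via design_review — items with X during design_review: handoff, reindex, retro.
Via handoff — items with X during handoff: reindex, retro.
Via rehearsal — items with X during rehearsal: none.
Via retro — items with X during retro: reindex.
Union: handoff, reindex, retro.

handoff, reindex, retro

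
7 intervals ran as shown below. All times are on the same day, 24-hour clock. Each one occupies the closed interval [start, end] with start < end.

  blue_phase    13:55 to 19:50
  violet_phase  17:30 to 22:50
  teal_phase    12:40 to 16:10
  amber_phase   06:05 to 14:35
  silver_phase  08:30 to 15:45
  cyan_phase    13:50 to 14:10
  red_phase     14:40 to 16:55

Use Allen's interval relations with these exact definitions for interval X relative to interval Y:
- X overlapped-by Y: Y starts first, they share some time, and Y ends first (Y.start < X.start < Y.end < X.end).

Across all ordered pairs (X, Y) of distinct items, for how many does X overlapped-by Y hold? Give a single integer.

Checking all 42 ordered pairs for relation 'overlapped-by'; matching pairs in alphabetical order:
(blue_phase, amber_phase): blue_phase overlapped-by amber_phase ✓
(blue_phase, cyan_phase): blue_phase overlapped-by cyan_phase ✓
(blue_phase, silver_phase): blue_phase overlapped-by silver_phase ✓
(blue_phase, teal_phase): blue_phase overlapped-by teal_phase ✓
(red_phase, silver_phase): red_phase overlapped-by silver_phase ✓
(red_phase, teal_phase): red_phase overlapped-by teal_phase ✓
(silver_phase, amber_phase): silver_phase overlapped-by amber_phase ✓
(teal_phase, amber_phase): teal_phase overlapped-by amber_phase ✓
(teal_phase, silver_phase): teal_phase overlapped-by silver_phase ✓
(violet_phase, blue_phase): violet_phase overlapped-by blue_phase ✓
Count: 10.

10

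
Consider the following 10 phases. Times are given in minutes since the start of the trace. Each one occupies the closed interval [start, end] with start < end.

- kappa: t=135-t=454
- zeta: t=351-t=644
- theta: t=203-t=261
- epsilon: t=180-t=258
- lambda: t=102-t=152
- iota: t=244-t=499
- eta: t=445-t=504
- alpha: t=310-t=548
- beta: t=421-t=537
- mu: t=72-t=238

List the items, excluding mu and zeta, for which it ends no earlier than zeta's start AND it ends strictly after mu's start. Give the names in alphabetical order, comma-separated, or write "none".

Conditions: its end is no earlier than zeta's start (X.end >= t=351) AND its end is strictly after mu's start (X.end > t=72).
alpha: end t=548 >= t=351? ✓; end t=548 > t=72? ✓ → yes.
beta: end t=537 >= t=351? ✓; end t=537 > t=72? ✓ → yes.
epsilon: end t=258 >= t=351? ✗; end t=258 > t=72? ✓ → no.
eta: end t=504 >= t=351? ✓; end t=504 > t=72? ✓ → yes.
iota: end t=499 >= t=351? ✓; end t=499 > t=72? ✓ → yes.
kappa: end t=454 >= t=351? ✓; end t=454 > t=72? ✓ → yes.
lambda: end t=152 >= t=351? ✗; end t=152 > t=72? ✓ → no.
theta: end t=261 >= t=351? ✗; end t=261 > t=72? ✓ → no.
Result: alpha, beta, eta, iota, kappa.

alpha, beta, eta, iota, kappa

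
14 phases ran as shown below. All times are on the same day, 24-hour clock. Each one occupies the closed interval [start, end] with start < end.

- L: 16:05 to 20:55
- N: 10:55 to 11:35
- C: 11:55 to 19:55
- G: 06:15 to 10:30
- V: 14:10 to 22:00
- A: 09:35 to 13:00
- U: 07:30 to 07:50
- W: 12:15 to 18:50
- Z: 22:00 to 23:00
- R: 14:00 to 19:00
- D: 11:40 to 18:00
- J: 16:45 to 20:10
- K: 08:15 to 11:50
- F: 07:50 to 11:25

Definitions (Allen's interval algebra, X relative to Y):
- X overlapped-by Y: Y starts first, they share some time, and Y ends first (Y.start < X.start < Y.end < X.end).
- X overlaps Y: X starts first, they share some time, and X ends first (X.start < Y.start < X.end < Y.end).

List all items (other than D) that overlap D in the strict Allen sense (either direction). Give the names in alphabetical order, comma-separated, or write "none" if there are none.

Target D = [11:40, 18:00].
A [09:35, 13:00] → overlaps → yes.
C [11:55, 19:55] → overlapped-by → yes.
F [07:50, 11:25] → before → no.
G [06:15, 10:30] → before → no.
J [16:45, 20:10] → overlapped-by → yes.
K [08:15, 11:50] → overlaps → yes.
L [16:05, 20:55] → overlapped-by → yes.
N [10:55, 11:35] → before → no.
R [14:00, 19:00] → overlapped-by → yes.
U [07:30, 07:50] → before → no.
V [14:10, 22:00] → overlapped-by → yes.
W [12:15, 18:50] → overlapped-by → yes.
Z [22:00, 23:00] → after → no.
Result: A, C, J, K, L, R, V, W.

A, C, J, K, L, R, V, W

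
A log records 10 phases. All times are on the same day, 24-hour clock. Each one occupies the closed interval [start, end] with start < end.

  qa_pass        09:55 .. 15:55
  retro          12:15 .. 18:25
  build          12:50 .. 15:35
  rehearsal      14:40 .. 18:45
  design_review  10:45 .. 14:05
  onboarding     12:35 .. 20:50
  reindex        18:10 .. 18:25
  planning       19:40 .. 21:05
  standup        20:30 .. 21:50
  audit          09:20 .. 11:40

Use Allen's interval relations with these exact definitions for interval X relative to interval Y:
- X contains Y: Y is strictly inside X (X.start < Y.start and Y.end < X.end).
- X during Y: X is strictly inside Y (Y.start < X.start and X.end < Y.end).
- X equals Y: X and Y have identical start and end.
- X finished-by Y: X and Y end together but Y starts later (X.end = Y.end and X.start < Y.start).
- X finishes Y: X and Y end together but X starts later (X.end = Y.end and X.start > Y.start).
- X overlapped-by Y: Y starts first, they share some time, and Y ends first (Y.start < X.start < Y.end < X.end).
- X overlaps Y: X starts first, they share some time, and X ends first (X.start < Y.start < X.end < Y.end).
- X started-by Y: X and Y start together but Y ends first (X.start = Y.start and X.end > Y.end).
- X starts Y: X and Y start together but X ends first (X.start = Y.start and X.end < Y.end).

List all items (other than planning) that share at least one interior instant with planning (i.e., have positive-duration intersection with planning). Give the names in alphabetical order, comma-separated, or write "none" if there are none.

onboarding, standup

Target planning = [19:40, 21:05].
audit [09:20, 11:40] → before → no.
build [12:50, 15:35] → before → no.
design_review [10:45, 14:05] → before → no.
onboarding [12:35, 20:50] → overlaps → yes.
qa_pass [09:55, 15:55] → before → no.
rehearsal [14:40, 18:45] → before → no.
reindex [18:10, 18:25] → before → no.
retro [12:15, 18:25] → before → no.
standup [20:30, 21:50] → overlapped-by → yes.
Result: onboarding, standup.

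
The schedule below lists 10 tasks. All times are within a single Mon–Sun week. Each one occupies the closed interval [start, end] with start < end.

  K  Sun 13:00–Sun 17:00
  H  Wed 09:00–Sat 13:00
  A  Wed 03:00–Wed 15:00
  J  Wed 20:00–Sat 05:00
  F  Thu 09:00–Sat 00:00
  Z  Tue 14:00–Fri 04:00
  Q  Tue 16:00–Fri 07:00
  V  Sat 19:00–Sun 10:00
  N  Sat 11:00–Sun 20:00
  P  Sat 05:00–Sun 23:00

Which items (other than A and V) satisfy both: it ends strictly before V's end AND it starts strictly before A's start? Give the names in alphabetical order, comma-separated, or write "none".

Conditions: its end is strictly before V's end (X.end < Sun 10:00) AND its start is strictly before A's start (X.start < Wed 03:00).
F: end Sat 00:00 < Sun 10:00? ✓; start Thu 09:00 < Wed 03:00? ✗ → no.
H: end Sat 13:00 < Sun 10:00? ✓; start Wed 09:00 < Wed 03:00? ✗ → no.
J: end Sat 05:00 < Sun 10:00? ✓; start Wed 20:00 < Wed 03:00? ✗ → no.
K: end Sun 17:00 < Sun 10:00? ✗; start Sun 13:00 < Wed 03:00? ✗ → no.
N: end Sun 20:00 < Sun 10:00? ✗; start Sat 11:00 < Wed 03:00? ✗ → no.
P: end Sun 23:00 < Sun 10:00? ✗; start Sat 05:00 < Wed 03:00? ✗ → no.
Q: end Fri 07:00 < Sun 10:00? ✓; start Tue 16:00 < Wed 03:00? ✓ → yes.
Z: end Fri 04:00 < Sun 10:00? ✓; start Tue 14:00 < Wed 03:00? ✓ → yes.
Result: Q, Z.

Q, Z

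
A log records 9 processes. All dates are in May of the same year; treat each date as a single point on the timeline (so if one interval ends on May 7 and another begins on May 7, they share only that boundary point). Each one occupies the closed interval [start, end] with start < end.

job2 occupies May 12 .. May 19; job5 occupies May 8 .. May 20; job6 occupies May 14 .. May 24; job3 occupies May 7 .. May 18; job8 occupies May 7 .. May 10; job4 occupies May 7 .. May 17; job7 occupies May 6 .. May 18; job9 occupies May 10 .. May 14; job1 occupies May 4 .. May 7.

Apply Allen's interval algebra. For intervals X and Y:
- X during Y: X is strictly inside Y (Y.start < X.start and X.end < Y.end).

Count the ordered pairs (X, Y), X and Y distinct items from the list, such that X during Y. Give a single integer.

Checking all 72 ordered pairs for relation 'during'; matching pairs in alphabetical order:
(job2, job5): job2 during job5 ✓
(job4, job7): job4 during job7 ✓
(job8, job7): job8 during job7 ✓
(job9, job3): job9 during job3 ✓
(job9, job4): job9 during job4 ✓
(job9, job5): job9 during job5 ✓
(job9, job7): job9 during job7 ✓
Count: 7.

7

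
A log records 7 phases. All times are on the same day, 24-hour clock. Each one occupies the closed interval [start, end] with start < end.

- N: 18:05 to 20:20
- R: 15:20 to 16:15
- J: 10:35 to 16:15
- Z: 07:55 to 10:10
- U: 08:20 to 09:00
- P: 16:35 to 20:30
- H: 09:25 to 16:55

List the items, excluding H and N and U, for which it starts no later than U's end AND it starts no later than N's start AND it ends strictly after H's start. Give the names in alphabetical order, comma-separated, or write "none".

Z

Conditions: its start is no later than U's end (X.start <= 09:00) AND its start is no later than N's start (X.start <= 18:05) AND its end is strictly after H's start (X.end > 09:25).
J: start 10:35 <= 09:00? ✗; start 10:35 <= 18:05? ✓; end 16:15 > 09:25? ✓ → no.
P: start 16:35 <= 09:00? ✗; start 16:35 <= 18:05? ✓; end 20:30 > 09:25? ✓ → no.
R: start 15:20 <= 09:00? ✗; start 15:20 <= 18:05? ✓; end 16:15 > 09:25? ✓ → no.
Z: start 07:55 <= 09:00? ✓; start 07:55 <= 18:05? ✓; end 10:10 > 09:25? ✓ → yes.
Result: Z.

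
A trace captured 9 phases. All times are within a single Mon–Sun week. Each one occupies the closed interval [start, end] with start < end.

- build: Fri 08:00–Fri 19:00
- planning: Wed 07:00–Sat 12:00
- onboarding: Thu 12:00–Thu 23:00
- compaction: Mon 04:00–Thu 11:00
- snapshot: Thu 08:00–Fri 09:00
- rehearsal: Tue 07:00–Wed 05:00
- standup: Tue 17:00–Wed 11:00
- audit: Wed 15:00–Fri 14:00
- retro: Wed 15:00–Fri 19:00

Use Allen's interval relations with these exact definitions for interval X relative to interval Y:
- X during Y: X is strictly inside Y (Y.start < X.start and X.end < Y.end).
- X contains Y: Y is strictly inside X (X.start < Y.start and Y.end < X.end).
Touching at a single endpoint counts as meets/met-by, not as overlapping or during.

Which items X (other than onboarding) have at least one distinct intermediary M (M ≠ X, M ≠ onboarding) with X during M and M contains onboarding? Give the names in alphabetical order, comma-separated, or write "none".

audit, build, retro, snapshot

Target onboarding = [Thu 12:00, Thu 23:00].
Intermediaries M with M contains onboarding: audit, planning, retro, snapshot.
Via audit — items with X during audit: snapshot.
Via planning — items with X during planning: audit, build, retro, snapshot.
Via retro — items with X during retro: snapshot.
Via snapshot — items with X during snapshot: none.
Union: audit, build, retro, snapshot.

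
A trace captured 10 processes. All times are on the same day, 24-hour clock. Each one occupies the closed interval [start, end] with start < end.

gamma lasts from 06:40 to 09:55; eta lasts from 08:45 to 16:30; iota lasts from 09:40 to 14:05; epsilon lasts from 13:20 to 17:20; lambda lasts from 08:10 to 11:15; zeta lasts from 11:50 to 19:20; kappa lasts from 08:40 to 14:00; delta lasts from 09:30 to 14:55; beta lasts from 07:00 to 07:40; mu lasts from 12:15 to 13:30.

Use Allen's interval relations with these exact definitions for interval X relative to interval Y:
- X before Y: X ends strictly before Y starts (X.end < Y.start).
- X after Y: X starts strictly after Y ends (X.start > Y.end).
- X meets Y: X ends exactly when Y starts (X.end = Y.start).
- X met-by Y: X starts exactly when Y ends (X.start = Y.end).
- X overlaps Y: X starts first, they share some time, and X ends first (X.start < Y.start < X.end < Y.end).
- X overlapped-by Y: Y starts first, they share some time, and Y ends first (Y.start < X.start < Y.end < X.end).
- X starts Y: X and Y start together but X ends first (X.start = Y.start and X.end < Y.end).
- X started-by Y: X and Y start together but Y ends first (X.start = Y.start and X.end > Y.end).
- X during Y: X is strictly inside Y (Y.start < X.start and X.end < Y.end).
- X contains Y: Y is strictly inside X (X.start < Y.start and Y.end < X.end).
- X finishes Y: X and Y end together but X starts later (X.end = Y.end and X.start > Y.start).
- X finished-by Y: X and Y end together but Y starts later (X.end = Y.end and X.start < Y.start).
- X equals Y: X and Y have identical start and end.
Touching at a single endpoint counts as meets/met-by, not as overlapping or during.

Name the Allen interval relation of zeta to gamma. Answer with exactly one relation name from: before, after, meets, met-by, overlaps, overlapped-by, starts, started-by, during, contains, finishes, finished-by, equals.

zeta = [11:50, 19:20]; gamma = [06:40, 09:55].
Compare endpoints: zeta.start > gamma.start, zeta.start > gamma.end, zeta.end > gamma.start, zeta.end > gamma.end.
That pattern is 'after'.

after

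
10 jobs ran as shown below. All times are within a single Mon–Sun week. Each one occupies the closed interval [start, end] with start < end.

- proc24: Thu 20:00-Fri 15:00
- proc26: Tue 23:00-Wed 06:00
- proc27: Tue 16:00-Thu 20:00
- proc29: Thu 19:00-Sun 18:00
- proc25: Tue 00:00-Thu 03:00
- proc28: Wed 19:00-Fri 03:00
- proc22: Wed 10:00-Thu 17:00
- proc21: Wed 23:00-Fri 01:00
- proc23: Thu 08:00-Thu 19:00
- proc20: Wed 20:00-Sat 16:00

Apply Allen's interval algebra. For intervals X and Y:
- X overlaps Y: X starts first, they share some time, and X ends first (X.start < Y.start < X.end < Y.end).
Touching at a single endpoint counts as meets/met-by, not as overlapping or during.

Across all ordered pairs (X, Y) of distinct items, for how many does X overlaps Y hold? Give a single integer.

Checking all 90 ordered pairs for relation 'overlaps'; matching pairs in alphabetical order:
(proc20, proc29): proc20 overlaps proc29 ✓
(proc21, proc24): proc21 overlaps proc24 ✓
(proc21, proc29): proc21 overlaps proc29 ✓
(proc22, proc20): proc22 overlaps proc20 ✓
(proc22, proc21): proc22 overlaps proc21 ✓
(proc22, proc23): proc22 overlaps proc23 ✓
(proc22, proc28): proc22 overlaps proc28 ✓
(proc25, proc20): proc25 overlaps proc20 ✓
(proc25, proc21): proc25 overlaps proc21 ✓
(proc25, proc22): proc25 overlaps proc22 ✓
(proc25, proc27): proc25 overlaps proc27 ✓
(proc25, proc28): proc25 overlaps proc28 ✓
(proc27, proc20): proc27 overlaps proc20 ✓
(proc27, proc21): proc27 overlaps proc21 ✓
(proc27, proc28): proc27 overlaps proc28 ✓
(proc27, proc29): proc27 overlaps proc29 ✓
(proc28, proc20): proc28 overlaps proc20 ✓
(proc28, proc24): proc28 overlaps proc24 ✓
(proc28, proc29): proc28 overlaps proc29 ✓
Count: 19.

19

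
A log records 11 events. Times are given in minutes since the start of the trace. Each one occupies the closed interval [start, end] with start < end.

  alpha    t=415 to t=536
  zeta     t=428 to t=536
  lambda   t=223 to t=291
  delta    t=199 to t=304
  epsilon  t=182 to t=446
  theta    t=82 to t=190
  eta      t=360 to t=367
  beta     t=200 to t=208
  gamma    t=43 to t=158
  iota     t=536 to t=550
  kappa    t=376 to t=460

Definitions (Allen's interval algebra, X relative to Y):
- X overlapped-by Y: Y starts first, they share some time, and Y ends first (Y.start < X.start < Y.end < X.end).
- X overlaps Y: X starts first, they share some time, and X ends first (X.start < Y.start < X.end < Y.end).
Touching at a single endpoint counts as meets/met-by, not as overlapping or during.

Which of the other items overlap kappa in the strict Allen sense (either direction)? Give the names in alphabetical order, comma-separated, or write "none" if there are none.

alpha, epsilon, zeta

Target kappa = [t=376, t=460].
alpha [t=415, t=536] → overlapped-by → yes.
beta [t=200, t=208] → before → no.
delta [t=199, t=304] → before → no.
epsilon [t=182, t=446] → overlaps → yes.
eta [t=360, t=367] → before → no.
gamma [t=43, t=158] → before → no.
iota [t=536, t=550] → after → no.
lambda [t=223, t=291] → before → no.
theta [t=82, t=190] → before → no.
zeta [t=428, t=536] → overlapped-by → yes.
Result: alpha, epsilon, zeta.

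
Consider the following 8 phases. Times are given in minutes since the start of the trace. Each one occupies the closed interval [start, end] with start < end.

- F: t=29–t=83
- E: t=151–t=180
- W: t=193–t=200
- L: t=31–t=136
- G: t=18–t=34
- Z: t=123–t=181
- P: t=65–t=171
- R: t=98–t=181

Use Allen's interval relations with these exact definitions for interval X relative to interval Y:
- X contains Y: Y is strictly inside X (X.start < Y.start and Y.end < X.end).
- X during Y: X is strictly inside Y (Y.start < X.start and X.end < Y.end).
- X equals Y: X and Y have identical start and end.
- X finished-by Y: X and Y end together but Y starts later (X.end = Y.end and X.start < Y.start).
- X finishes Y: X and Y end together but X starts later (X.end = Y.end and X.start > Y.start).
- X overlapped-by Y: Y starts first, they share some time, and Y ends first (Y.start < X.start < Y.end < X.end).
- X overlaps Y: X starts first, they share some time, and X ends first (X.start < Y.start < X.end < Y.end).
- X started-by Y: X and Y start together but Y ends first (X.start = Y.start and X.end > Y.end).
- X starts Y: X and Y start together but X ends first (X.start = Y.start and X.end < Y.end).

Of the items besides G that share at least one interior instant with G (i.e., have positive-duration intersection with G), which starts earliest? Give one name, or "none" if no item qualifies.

Target G = [t=18, t=34].
E [t=151, t=180] → after → excluded.
F [t=29, t=83] → overlapped-by → candidate.
L [t=31, t=136] → overlapped-by → candidate.
P [t=65, t=171] → after → excluded.
R [t=98, t=181] → after → excluded.
W [t=193, t=200] → after → excluded.
Z [t=123, t=181] → after → excluded.
Among candidates, earliest start is t=29 → F.

F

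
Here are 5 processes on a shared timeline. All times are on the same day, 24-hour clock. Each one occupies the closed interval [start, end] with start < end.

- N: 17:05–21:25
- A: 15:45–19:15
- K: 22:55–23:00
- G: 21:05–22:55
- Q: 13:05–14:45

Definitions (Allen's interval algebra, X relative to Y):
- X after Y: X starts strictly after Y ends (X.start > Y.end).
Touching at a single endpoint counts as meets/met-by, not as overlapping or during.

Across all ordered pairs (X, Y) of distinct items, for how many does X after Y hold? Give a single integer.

7

Checking all 20 ordered pairs for relation 'after'; matching pairs in alphabetical order:
(A, Q): A after Q ✓
(G, A): G after A ✓
(G, Q): G after Q ✓
(K, A): K after A ✓
(K, N): K after N ✓
(K, Q): K after Q ✓
(N, Q): N after Q ✓
Count: 7.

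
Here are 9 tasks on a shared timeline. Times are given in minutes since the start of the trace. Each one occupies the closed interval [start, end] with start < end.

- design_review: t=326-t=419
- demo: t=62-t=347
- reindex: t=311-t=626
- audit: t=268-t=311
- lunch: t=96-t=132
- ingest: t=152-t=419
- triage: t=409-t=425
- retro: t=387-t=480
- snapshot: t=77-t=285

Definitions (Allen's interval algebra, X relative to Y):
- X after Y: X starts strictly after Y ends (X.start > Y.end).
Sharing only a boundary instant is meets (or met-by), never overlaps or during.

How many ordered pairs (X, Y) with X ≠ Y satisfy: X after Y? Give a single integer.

15

Checking all 72 ordered pairs for relation 'after'; matching pairs in alphabetical order:
(audit, lunch): audit after lunch ✓
(design_review, audit): design_review after audit ✓
(design_review, lunch): design_review after lunch ✓
(design_review, snapshot): design_review after snapshot ✓
(ingest, lunch): ingest after lunch ✓
(reindex, lunch): reindex after lunch ✓
(reindex, snapshot): reindex after snapshot ✓
(retro, audit): retro after audit ✓
(retro, demo): retro after demo ✓
(retro, lunch): retro after lunch ✓
(retro, snapshot): retro after snapshot ✓
(triage, audit): triage after audit ✓
(triage, demo): triage after demo ✓
(triage, lunch): triage after lunch ✓
(triage, snapshot): triage after snapshot ✓
Count: 15.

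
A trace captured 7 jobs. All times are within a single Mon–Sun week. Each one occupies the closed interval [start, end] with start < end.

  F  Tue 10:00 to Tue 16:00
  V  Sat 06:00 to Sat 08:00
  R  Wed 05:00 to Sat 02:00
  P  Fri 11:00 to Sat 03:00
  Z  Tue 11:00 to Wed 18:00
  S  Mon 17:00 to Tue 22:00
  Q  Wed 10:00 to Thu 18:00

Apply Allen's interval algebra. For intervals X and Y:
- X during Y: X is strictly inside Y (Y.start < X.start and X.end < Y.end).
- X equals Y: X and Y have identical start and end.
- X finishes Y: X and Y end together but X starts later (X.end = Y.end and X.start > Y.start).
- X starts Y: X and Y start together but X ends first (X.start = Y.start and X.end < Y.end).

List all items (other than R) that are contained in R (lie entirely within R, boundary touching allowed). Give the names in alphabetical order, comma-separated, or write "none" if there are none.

Q

Target R = [Wed 05:00, Sat 02:00].
F [Tue 10:00, Tue 16:00] → before → no.
P [Fri 11:00, Sat 03:00] → overlapped-by → no.
Q [Wed 10:00, Thu 18:00] → during → yes.
S [Mon 17:00, Tue 22:00] → before → no.
V [Sat 06:00, Sat 08:00] → after → no.
Z [Tue 11:00, Wed 18:00] → overlaps → no.
Result: Q.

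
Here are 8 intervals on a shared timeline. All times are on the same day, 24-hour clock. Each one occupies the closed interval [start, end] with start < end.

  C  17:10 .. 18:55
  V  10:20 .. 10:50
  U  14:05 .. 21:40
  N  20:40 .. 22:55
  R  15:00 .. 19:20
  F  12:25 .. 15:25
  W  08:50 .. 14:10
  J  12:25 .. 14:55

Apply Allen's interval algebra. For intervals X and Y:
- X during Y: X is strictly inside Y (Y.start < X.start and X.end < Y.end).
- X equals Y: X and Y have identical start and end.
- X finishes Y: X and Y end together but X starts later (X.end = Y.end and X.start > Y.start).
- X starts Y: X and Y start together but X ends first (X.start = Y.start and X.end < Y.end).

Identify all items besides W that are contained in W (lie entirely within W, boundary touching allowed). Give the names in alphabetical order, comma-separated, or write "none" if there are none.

Target W = [08:50, 14:10].
C [17:10, 18:55] → after → no.
F [12:25, 15:25] → overlapped-by → no.
J [12:25, 14:55] → overlapped-by → no.
N [20:40, 22:55] → after → no.
R [15:00, 19:20] → after → no.
U [14:05, 21:40] → overlapped-by → no.
V [10:20, 10:50] → during → yes.
Result: V.

V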